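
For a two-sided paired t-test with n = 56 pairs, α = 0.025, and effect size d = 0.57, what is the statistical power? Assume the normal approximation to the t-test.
Power ≈ 0.98

Power calculation (paired t-test, normal approximation):
z_β = d · √n - z_{α/2}
z_β = 0.57 · √56 - 2.241
z_β = 0.57 · 7.483 - 2.241
z_β = 2.024

Power = Φ(z_β) = Φ(2.024) ≈ 0.979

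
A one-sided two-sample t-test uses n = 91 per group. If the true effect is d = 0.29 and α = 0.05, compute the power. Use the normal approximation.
Power ≈ 0.62

Power calculation (two-sample t-test, normal approximation):
z_β = d · √(n/2) - z_α
z_β = 0.29 · √(91/2) - 1.645
z_β = 0.29 · 6.745 - 1.645
z_β = 0.311

Power = Φ(z_β) = Φ(0.311) ≈ 0.622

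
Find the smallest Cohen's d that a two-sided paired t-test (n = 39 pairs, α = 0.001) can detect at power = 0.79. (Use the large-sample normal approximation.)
d ≈ 0.66

Minimum detectable effect (paired t-test, normal approximation):
d = (z_{α/2} + z_β) / √n
d = (3.291 + 0.806) / √39
d = 4.097 / 6.245
d ≈ 0.66

By Cohen's convention (0.2 small / 0.5 medium / 0.8 large): medium effect.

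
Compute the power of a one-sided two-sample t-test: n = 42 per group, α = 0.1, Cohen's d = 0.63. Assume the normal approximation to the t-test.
Power ≈ 0.95

Power calculation (two-sample t-test, normal approximation):
z_β = d · √(n/2) - z_α
z_β = 0.63 · √(42/2) - 1.282
z_β = 0.63 · 4.583 - 1.282
z_β = 1.605

Power = Φ(z_β) = Φ(1.605) ≈ 0.946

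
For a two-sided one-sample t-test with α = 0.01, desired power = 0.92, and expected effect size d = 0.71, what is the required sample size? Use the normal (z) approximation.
n = 32

Sample size formula (one-sample t-test, normal approximation):
n = ((z_{α/2} + z_β) / d)²

z_{α/2} = 2.576 (for α = 0.01, two-sided)
z_β = 1.405 (for power = 0.92)
d = 0.71

n = ((2.576 + 1.405) / 0.71)²
n = (5.607)²
n ≈ 31.44
Round up to the next whole number: n = 32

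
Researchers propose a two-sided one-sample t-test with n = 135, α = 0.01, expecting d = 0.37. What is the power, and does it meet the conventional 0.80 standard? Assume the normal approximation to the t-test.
Power ≈ 0.96; the study is adequately powered (power ≥ 0.80)

Power calculation (one-sample t-test, normal approximation):
z_β = d · √n - z_{α/2}
z_β = 0.37 · √135 - 2.576
z_β = 0.37 · 11.619 - 2.576
z_β = 1.723

Power = Φ(z_β) = Φ(1.723) ≈ 0.958

Effect size d = 0.37 is small by Cohen's convention (0.2/0.5/0.8).

Threshold: power ≥ 0.80 is conventionally adequate.
Power ≈ 0.96 → the study is adequately powered (power ≥ 0.80).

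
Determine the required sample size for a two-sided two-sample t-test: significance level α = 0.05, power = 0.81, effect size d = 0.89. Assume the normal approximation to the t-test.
n = 21 per group

Sample size formula (two-sample t-test, normal approximation):
n = 2 · ((z_{α/2} + z_β) / d)²

z_{α/2} = 1.960 (for α = 0.05, two-sided)
z_β = 0.878 (for power = 0.81)
d = 0.89

n = 2 · ((1.960 + 0.878) / 0.89)²
n = 2 · (3.189)²
n ≈ 20.34
Round up to the next whole number: n = 21 per group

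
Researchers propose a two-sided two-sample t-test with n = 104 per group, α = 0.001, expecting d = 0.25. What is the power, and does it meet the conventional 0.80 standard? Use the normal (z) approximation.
Power ≈ 0.07; the study is underpowered (power < 0.80)

Power calculation (two-sample t-test, normal approximation):
z_β = d · √(n/2) - z_{α/2}
z_β = 0.25 · √(104/2) - 3.291
z_β = 0.25 · 7.211 - 3.291
z_β = -1.488

Power = Φ(z_β) = Φ(-1.488) ≈ 0.068

Effect size d = 0.25 is small by Cohen's convention (0.2/0.5/0.8).

Threshold: power ≥ 0.80 is conventionally adequate.
Power ≈ 0.07 → the study is underpowered (power < 0.80).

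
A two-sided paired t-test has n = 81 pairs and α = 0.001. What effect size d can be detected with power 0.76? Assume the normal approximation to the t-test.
d ≈ 0.44

Minimum detectable effect (paired t-test, normal approximation):
d = (z_{α/2} + z_β) / √n
d = (3.291 + 0.706) / √81
d = 3.997 / 9.000
d ≈ 0.44

By Cohen's convention (0.2 small / 0.5 medium / 0.8 large): small effect.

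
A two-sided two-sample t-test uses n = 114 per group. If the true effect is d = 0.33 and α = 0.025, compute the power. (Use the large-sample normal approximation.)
Power ≈ 0.60

Power calculation (two-sample t-test, normal approximation):
z_β = d · √(n/2) - z_{α/2}
z_β = 0.33 · √(114/2) - 2.241
z_β = 0.33 · 7.550 - 2.241
z_β = 0.250

Power = Φ(z_β) = Φ(0.250) ≈ 0.599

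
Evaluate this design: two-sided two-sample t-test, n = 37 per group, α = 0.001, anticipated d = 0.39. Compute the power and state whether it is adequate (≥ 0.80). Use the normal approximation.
Power ≈ 0.05; the study is underpowered (power < 0.80)

Power calculation (two-sample t-test, normal approximation):
z_β = d · √(n/2) - z_{α/2}
z_β = 0.39 · √(37/2) - 3.291
z_β = 0.39 · 4.301 - 3.291
z_β = -1.613

Power = Φ(z_β) = Φ(-1.613) ≈ 0.053

Effect size d = 0.39 is small by Cohen's convention (0.2/0.5/0.8).

Threshold: power ≥ 0.80 is conventionally adequate.
Power ≈ 0.05 → the study is underpowered (power < 0.80).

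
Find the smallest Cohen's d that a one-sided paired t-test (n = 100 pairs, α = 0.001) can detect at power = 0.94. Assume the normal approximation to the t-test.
d ≈ 0.46

Minimum detectable effect (paired t-test, normal approximation):
d = (z_α + z_β) / √n
d = (3.090 + 1.555) / √100
d = 4.645 / 10.000
d ≈ 0.46

By Cohen's convention (0.2 small / 0.5 medium / 0.8 large): small effect.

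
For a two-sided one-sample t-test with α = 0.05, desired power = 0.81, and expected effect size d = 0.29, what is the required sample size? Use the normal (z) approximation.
n = 96

Sample size formula (one-sample t-test, normal approximation):
n = ((z_{α/2} + z_β) / d)²

z_{α/2} = 1.960 (for α = 0.05, two-sided)
z_β = 0.878 (for power = 0.81)
d = 0.29

n = ((1.960 + 0.878) / 0.29)²
n = (9.786)²
n ≈ 95.77
Round up to the next whole number: n = 96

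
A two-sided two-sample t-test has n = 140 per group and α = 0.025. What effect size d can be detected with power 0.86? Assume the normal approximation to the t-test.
d ≈ 0.40

Minimum detectable effect (two-sample t-test, normal approximation):
d = (z_{α/2} + z_β) / √(n/2)
d = (2.241 + 1.080) / √(140/2)
d = 3.322 / 8.367
d ≈ 0.40

By Cohen's convention (0.2 small / 0.5 medium / 0.8 large): small effect.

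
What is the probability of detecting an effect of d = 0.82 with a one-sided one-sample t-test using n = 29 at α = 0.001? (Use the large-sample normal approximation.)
Power ≈ 0.91

Power calculation (one-sample t-test, normal approximation):
z_β = d · √n - z_α
z_β = 0.82 · √29 - 3.090
z_β = 0.82 · 5.385 - 3.090
z_β = 1.326

Power = Φ(z_β) = Φ(1.326) ≈ 0.908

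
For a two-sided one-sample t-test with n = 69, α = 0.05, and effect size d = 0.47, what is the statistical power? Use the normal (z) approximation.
Power ≈ 0.97

Power calculation (one-sample t-test, normal approximation):
z_β = d · √n - z_{α/2}
z_β = 0.47 · √69 - 1.960
z_β = 0.47 · 8.307 - 1.960
z_β = 1.944

Power = Φ(z_β) = Φ(1.944) ≈ 0.974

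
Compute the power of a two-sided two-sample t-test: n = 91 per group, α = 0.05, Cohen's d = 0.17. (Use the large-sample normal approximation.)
Power ≈ 0.21

Power calculation (two-sample t-test, normal approximation):
z_β = d · √(n/2) - z_{α/2}
z_β = 0.17 · √(91/2) - 1.960
z_β = 0.17 · 6.745 - 1.960
z_β = -0.813

Power = Φ(z_β) = Φ(-0.813) ≈ 0.208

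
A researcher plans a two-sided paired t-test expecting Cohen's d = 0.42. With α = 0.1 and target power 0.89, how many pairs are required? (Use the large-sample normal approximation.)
n = 47 pairs

Sample size formula (paired t-test, normal approximation):
n = ((z_{α/2} + z_β) / d)²

z_{α/2} = 1.645 (for α = 0.1, two-sided)
z_β = 1.227 (for power = 0.89)
d = 0.42

n = ((1.645 + 1.227) / 0.42)²
n = (6.838)²
n ≈ 46.76
Round up to the next whole number: n = 47 pairs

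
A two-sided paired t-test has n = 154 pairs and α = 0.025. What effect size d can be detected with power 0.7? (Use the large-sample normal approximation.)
d ≈ 0.22

Minimum detectable effect (paired t-test, normal approximation):
d = (z_{α/2} + z_β) / √n
d = (2.241 + 0.524) / √154
d = 2.766 / 12.410
d ≈ 0.22

By Cohen's convention (0.2 small / 0.5 medium / 0.8 large): small effect.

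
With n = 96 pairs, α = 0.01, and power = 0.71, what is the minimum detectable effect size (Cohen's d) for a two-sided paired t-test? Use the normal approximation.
d ≈ 0.32

Minimum detectable effect (paired t-test, normal approximation):
d = (z_{α/2} + z_β) / √n
d = (2.576 + 0.553) / √96
d = 3.129 / 9.798
d ≈ 0.32

By Cohen's convention (0.2 small / 0.5 medium / 0.8 large): small effect.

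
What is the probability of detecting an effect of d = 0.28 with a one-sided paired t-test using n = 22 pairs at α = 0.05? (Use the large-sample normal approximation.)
Power ≈ 0.37

Power calculation (paired t-test, normal approximation):
z_β = d · √n - z_α
z_β = 0.28 · √22 - 1.645
z_β = 0.28 · 4.690 - 1.645
z_β = -0.332

Power = Φ(z_β) = Φ(-0.332) ≈ 0.370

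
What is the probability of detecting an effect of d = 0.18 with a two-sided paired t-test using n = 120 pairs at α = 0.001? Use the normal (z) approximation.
Power ≈ 0.09

Power calculation (paired t-test, normal approximation):
z_β = d · √n - z_{α/2}
z_β = 0.18 · √120 - 3.291
z_β = 0.18 · 10.954 - 3.291
z_β = -1.319

Power = Φ(z_β) = Φ(-1.319) ≈ 0.094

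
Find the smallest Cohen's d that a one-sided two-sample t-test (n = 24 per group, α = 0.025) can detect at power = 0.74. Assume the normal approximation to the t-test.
d ≈ 0.75

Minimum detectable effect (two-sample t-test, normal approximation):
d = (z_α + z_β) / √(n/2)
d = (1.960 + 0.643) / √(24/2)
d = 2.603 / 3.464
d ≈ 0.75

By Cohen's convention (0.2 small / 0.5 medium / 0.8 large): medium effect.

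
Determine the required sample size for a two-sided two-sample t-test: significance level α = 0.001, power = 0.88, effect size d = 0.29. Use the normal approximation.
n = 475 per group

Sample size formula (two-sample t-test, normal approximation):
n = 2 · ((z_{α/2} + z_β) / d)²

z_{α/2} = 3.291 (for α = 0.001, two-sided)
z_β = 1.175 (for power = 0.88)
d = 0.29

n = 2 · ((3.291 + 1.175) / 0.29)²
n = 2 · (15.400)²
n ≈ 474.32
Round up to the next whole number: n = 475 per group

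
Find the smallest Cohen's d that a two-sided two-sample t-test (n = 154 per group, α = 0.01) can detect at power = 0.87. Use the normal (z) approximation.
d ≈ 0.42

Minimum detectable effect (two-sample t-test, normal approximation):
d = (z_{α/2} + z_β) / √(n/2)
d = (2.576 + 1.126) / √(154/2)
d = 3.702 / 8.775
d ≈ 0.42

By Cohen's convention (0.2 small / 0.5 medium / 0.8 large): small effect.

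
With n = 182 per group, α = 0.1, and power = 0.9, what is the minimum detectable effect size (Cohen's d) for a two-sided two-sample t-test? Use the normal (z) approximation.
d ≈ 0.31

Minimum detectable effect (two-sample t-test, normal approximation):
d = (z_{α/2} + z_β) / √(n/2)
d = (1.645 + 1.282) / √(182/2)
d = 2.926 / 9.539
d ≈ 0.31

By Cohen's convention (0.2 small / 0.5 medium / 0.8 large): small effect.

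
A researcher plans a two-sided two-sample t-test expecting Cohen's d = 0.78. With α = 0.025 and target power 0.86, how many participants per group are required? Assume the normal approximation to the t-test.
n = 37 per group

Sample size formula (two-sample t-test, normal approximation):
n = 2 · ((z_{α/2} + z_β) / d)²

z_{α/2} = 2.241 (for α = 0.025, two-sided)
z_β = 1.080 (for power = 0.86)
d = 0.78

n = 2 · ((2.241 + 1.080) / 0.78)²
n = 2 · (4.258)²
n ≈ 36.26
Round up to the next whole number: n = 37 per group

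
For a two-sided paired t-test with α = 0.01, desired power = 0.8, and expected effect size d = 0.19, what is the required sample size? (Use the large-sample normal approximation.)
n = 324 pairs

Sample size formula (paired t-test, normal approximation):
n = ((z_{α/2} + z_β) / d)²

z_{α/2} = 2.576 (for α = 0.01, two-sided)
z_β = 0.842 (for power = 0.8)
d = 0.19

n = ((2.576 + 0.842) / 0.19)²
n = (17.989)²
n ≈ 323.60
Round up to the next whole number: n = 324 pairs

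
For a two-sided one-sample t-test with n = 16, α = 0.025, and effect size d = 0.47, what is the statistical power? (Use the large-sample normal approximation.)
Power ≈ 0.36

Power calculation (one-sample t-test, normal approximation):
z_β = d · √n - z_{α/2}
z_β = 0.47 · √16 - 2.241
z_β = 0.47 · 4.000 - 2.241
z_β = -0.361

Power = Φ(z_β) = Φ(-0.361) ≈ 0.359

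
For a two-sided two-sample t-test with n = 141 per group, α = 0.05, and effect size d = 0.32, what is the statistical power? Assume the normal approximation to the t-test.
Power ≈ 0.77

Power calculation (two-sample t-test, normal approximation):
z_β = d · √(n/2) - z_{α/2}
z_β = 0.32 · √(141/2) - 1.960
z_β = 0.32 · 8.396 - 1.960
z_β = 0.727

Power = Φ(z_β) = Φ(0.727) ≈ 0.766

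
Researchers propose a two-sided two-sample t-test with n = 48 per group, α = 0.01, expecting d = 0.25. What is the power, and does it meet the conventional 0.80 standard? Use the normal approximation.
Power ≈ 0.09; the study is underpowered (power < 0.80)

Power calculation (two-sample t-test, normal approximation):
z_β = d · √(n/2) - z_{α/2}
z_β = 0.25 · √(48/2) - 2.576
z_β = 0.25 · 4.899 - 2.576
z_β = -1.351

Power = Φ(z_β) = Φ(-1.351) ≈ 0.088

Effect size d = 0.25 is small by Cohen's convention (0.2/0.5/0.8).

Threshold: power ≥ 0.80 is conventionally adequate.
Power ≈ 0.09 → the study is underpowered (power < 0.80).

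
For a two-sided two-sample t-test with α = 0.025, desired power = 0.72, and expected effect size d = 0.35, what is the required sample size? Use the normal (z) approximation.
n = 131 per group

Sample size formula (two-sample t-test, normal approximation):
n = 2 · ((z_{α/2} + z_β) / d)²

z_{α/2} = 2.241 (for α = 0.025, two-sided)
z_β = 0.583 (for power = 0.72)
d = 0.35

n = 2 · ((2.241 + 0.583) / 0.35)²
n = 2 · (8.069)²
n ≈ 130.22
Round up to the next whole number: n = 131 per group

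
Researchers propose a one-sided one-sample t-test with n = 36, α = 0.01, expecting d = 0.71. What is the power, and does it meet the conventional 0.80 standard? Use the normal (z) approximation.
Power ≈ 0.97; the study is adequately powered (power ≥ 0.80)

Power calculation (one-sample t-test, normal approximation):
z_β = d · √n - z_α
z_β = 0.71 · √36 - 2.326
z_β = 0.71 · 6.000 - 2.326
z_β = 1.934

Power = Φ(z_β) = Φ(1.934) ≈ 0.973

Effect size d = 0.71 is medium by Cohen's convention (0.2/0.5/0.8).

Threshold: power ≥ 0.80 is conventionally adequate.
Power ≈ 0.97 → the study is adequately powered (power ≥ 0.80).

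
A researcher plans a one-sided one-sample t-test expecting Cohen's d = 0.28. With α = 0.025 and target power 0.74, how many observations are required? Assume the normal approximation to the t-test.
n = 87

Sample size formula (one-sample t-test, normal approximation):
n = ((z_α + z_β) / d)²

z_α = 1.960 (for α = 0.025, one-sided)
z_β = 0.643 (for power = 0.74)
d = 0.28

n = ((1.960 + 0.643) / 0.28)²
n = (9.296)²
n ≈ 86.42
Round up to the next whole number: n = 87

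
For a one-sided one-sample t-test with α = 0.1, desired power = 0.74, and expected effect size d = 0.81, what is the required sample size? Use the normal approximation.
n = 6

Sample size formula (one-sample t-test, normal approximation):
n = ((z_α + z_β) / d)²

z_α = 1.282 (for α = 0.1, one-sided)
z_β = 0.643 (for power = 0.74)
d = 0.81

n = ((1.282 + 0.643) / 0.81)²
n = (2.377)²
n ≈ 5.65
Round up to the next whole number: n = 6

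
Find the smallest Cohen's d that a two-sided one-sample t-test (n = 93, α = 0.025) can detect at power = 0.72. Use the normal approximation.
d ≈ 0.29

Minimum detectable effect (one-sample t-test, normal approximation):
d = (z_{α/2} + z_β) / √n
d = (2.241 + 0.583) / √93
d = 2.824 / 9.644
d ≈ 0.29

By Cohen's convention (0.2 small / 0.5 medium / 0.8 large): small effect.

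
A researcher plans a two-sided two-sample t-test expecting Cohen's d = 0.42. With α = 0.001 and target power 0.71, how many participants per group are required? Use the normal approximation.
n = 168 per group

Sample size formula (two-sample t-test, normal approximation):
n = 2 · ((z_{α/2} + z_β) / d)²

z_{α/2} = 3.291 (for α = 0.001, two-sided)
z_β = 0.553 (for power = 0.71)
d = 0.42

n = 2 · ((3.291 + 0.553) / 0.42)²
n = 2 · (9.152)²
n ≈ 167.52
Round up to the next whole number: n = 168 per group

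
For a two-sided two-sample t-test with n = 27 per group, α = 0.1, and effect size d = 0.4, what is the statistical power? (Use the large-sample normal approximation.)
Power ≈ 0.43

Power calculation (two-sample t-test, normal approximation):
z_β = d · √(n/2) - z_{α/2}
z_β = 0.4 · √(27/2) - 1.645
z_β = 0.4 · 3.674 - 1.645
z_β = -0.175

Power = Φ(z_β) = Φ(-0.175) ≈ 0.430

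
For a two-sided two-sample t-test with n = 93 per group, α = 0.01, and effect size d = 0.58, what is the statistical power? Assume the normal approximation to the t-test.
Power ≈ 0.92

Power calculation (two-sample t-test, normal approximation):
z_β = d · √(n/2) - z_{α/2}
z_β = 0.58 · √(93/2) - 2.576
z_β = 0.58 · 6.819 - 2.576
z_β = 1.379

Power = Φ(z_β) = Φ(1.379) ≈ 0.916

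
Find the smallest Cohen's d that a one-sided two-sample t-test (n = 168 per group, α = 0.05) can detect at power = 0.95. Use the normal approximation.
d ≈ 0.36

Minimum detectable effect (two-sample t-test, normal approximation):
d = (z_α + z_β) / √(n/2)
d = (1.645 + 1.645) / √(168/2)
d = 3.290 / 9.165
d ≈ 0.36

By Cohen's convention (0.2 small / 0.5 medium / 0.8 large): small effect.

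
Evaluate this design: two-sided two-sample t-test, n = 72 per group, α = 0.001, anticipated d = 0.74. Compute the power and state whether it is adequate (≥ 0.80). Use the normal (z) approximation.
Power ≈ 0.87; the study is adequately powered (power ≥ 0.80)

Power calculation (two-sample t-test, normal approximation):
z_β = d · √(n/2) - z_{α/2}
z_β = 0.74 · √(72/2) - 3.291
z_β = 0.74 · 6.000 - 3.291
z_β = 1.149

Power = Φ(z_β) = Φ(1.149) ≈ 0.875

Effect size d = 0.74 is medium by Cohen's convention (0.2/0.5/0.8).

Threshold: power ≥ 0.80 is conventionally adequate.
Power ≈ 0.87 → the study is adequately powered (power ≥ 0.80).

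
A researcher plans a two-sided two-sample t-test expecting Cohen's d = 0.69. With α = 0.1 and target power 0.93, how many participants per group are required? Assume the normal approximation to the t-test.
n = 41 per group

Sample size formula (two-sample t-test, normal approximation):
n = 2 · ((z_{α/2} + z_β) / d)²

z_{α/2} = 1.645 (for α = 0.1, two-sided)
z_β = 1.476 (for power = 0.93)
d = 0.69

n = 2 · ((1.645 + 1.476) / 0.69)²
n = 2 · (4.523)²
n ≈ 40.92
Round up to the next whole number: n = 41 per group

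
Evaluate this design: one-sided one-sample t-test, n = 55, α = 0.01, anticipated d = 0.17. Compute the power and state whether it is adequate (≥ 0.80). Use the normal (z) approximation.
Power ≈ 0.14; the study is underpowered (power < 0.80)

Power calculation (one-sample t-test, normal approximation):
z_β = d · √n - z_α
z_β = 0.17 · √55 - 2.326
z_β = 0.17 · 7.416 - 2.326
z_β = -1.066

Power = Φ(z_β) = Φ(-1.066) ≈ 0.143

Effect size d = 0.17 is very small by Cohen's convention (0.2/0.5/0.8).

Threshold: power ≥ 0.80 is conventionally adequate.
Power ≈ 0.14 → the study is underpowered (power < 0.80).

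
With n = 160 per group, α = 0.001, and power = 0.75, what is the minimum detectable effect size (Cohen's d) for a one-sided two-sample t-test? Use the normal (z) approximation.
d ≈ 0.42

Minimum detectable effect (two-sample t-test, normal approximation):
d = (z_α + z_β) / √(n/2)
d = (3.090 + 0.674) / √(160/2)
d = 3.765 / 8.944
d ≈ 0.42

By Cohen's convention (0.2 small / 0.5 medium / 0.8 large): small effect.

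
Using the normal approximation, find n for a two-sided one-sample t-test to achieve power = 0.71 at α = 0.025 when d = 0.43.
n = 43

Sample size formula (one-sample t-test, normal approximation):
n = ((z_{α/2} + z_β) / d)²

z_{α/2} = 2.241 (for α = 0.025, two-sided)
z_β = 0.553 (for power = 0.71)
d = 0.43

n = ((2.241 + 0.553) / 0.43)²
n = (6.498)²
n ≈ 42.22
Round up to the next whole number: n = 43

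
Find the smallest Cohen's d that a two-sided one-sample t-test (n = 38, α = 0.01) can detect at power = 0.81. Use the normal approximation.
d ≈ 0.56

Minimum detectable effect (one-sample t-test, normal approximation):
d = (z_{α/2} + z_β) / √n
d = (2.576 + 0.878) / √38
d = 3.454 / 6.164
d ≈ 0.56

By Cohen's convention (0.2 small / 0.5 medium / 0.8 large): medium effect.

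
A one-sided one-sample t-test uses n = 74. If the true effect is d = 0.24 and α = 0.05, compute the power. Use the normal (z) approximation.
Power ≈ 0.66

Power calculation (one-sample t-test, normal approximation):
z_β = d · √n - z_α
z_β = 0.24 · √74 - 1.645
z_β = 0.24 · 8.602 - 1.645
z_β = 0.420

Power = Φ(z_β) = Φ(0.420) ≈ 0.663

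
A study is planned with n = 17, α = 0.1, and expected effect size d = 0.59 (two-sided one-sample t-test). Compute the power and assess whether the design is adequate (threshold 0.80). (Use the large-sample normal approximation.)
Power ≈ 0.78; the study is underpowered (power < 0.80)

Power calculation (one-sample t-test, normal approximation):
z_β = d · √n - z_{α/2}
z_β = 0.59 · √17 - 1.645
z_β = 0.59 · 4.123 - 1.645
z_β = 0.788

Power = Φ(z_β) = Φ(0.788) ≈ 0.785

Effect size d = 0.59 is medium by Cohen's convention (0.2/0.5/0.8).

Threshold: power ≥ 0.80 is conventionally adequate.
Power ≈ 0.78 → the study is underpowered (power < 0.80).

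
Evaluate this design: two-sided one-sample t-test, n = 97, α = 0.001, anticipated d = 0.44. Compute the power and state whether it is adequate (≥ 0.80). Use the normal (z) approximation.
Power ≈ 0.85; the study is adequately powered (power ≥ 0.80)

Power calculation (one-sample t-test, normal approximation):
z_β = d · √n - z_{α/2}
z_β = 0.44 · √97 - 3.291
z_β = 0.44 · 9.849 - 3.291
z_β = 1.043

Power = Φ(z_β) = Φ(1.043) ≈ 0.852

Effect size d = 0.44 is small by Cohen's convention (0.2/0.5/0.8).

Threshold: power ≥ 0.80 is conventionally adequate.
Power ≈ 0.85 → the study is adequately powered (power ≥ 0.80).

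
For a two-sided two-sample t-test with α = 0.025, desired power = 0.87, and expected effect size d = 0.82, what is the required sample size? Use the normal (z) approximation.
n = 34 per group

Sample size formula (two-sample t-test, normal approximation):
n = 2 · ((z_{α/2} + z_β) / d)²

z_{α/2} = 2.241 (for α = 0.025, two-sided)
z_β = 1.126 (for power = 0.87)
d = 0.82

n = 2 · ((2.241 + 1.126) / 0.82)²
n = 2 · (4.106)²
n ≈ 33.72
Round up to the next whole number: n = 34 per group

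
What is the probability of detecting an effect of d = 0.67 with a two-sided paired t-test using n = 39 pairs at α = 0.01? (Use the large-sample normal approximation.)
Power ≈ 0.95

Power calculation (paired t-test, normal approximation):
z_β = d · √n - z_{α/2}
z_β = 0.67 · √39 - 2.576
z_β = 0.67 · 6.245 - 2.576
z_β = 1.608

Power = Φ(z_β) = Φ(1.608) ≈ 0.946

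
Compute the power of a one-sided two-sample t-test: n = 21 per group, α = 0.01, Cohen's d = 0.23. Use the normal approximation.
Power ≈ 0.06

Power calculation (two-sample t-test, normal approximation):
z_β = d · √(n/2) - z_α
z_β = 0.23 · √(21/2) - 2.326
z_β = 0.23 · 3.240 - 2.326
z_β = -1.581

Power = Φ(z_β) = Φ(-1.581) ≈ 0.057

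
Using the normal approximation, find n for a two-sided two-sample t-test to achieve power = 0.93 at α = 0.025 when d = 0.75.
n = 50 per group

Sample size formula (two-sample t-test, normal approximation):
n = 2 · ((z_{α/2} + z_β) / d)²

z_{α/2} = 2.241 (for α = 0.025, two-sided)
z_β = 1.476 (for power = 0.93)
d = 0.75

n = 2 · ((2.241 + 1.476) / 0.75)²
n = 2 · (4.956)²
n ≈ 49.12
Round up to the next whole number: n = 50 per group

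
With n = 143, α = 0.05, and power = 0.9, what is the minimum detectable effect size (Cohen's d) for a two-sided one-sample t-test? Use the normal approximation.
d ≈ 0.27

Minimum detectable effect (one-sample t-test, normal approximation):
d = (z_{α/2} + z_β) / √n
d = (1.960 + 1.282) / √143
d = 3.242 / 11.958
d ≈ 0.27

By Cohen's convention (0.2 small / 0.5 medium / 0.8 large): small effect.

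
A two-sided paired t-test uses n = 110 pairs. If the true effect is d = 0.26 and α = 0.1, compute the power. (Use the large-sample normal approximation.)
Power ≈ 0.86

Power calculation (paired t-test, normal approximation):
z_β = d · √n - z_{α/2}
z_β = 0.26 · √110 - 1.645
z_β = 0.26 · 10.488 - 1.645
z_β = 1.082

Power = Φ(z_β) = Φ(1.082) ≈ 0.860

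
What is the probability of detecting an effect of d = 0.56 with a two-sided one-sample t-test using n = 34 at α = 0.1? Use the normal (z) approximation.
Power ≈ 0.95

Power calculation (one-sample t-test, normal approximation):
z_β = d · √n - z_{α/2}
z_β = 0.56 · √34 - 1.645
z_β = 0.56 · 5.831 - 1.645
z_β = 1.620

Power = Φ(z_β) = Φ(1.620) ≈ 0.947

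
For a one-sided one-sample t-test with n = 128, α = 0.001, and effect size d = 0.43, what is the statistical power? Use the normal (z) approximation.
Power ≈ 0.96

Power calculation (one-sample t-test, normal approximation):
z_β = d · √n - z_α
z_β = 0.43 · √128 - 3.090
z_β = 0.43 · 11.314 - 3.090
z_β = 1.775

Power = Φ(z_β) = Φ(1.775) ≈ 0.962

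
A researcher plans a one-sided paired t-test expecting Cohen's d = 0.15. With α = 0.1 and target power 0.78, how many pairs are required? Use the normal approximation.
n = 188 pairs

Sample size formula (paired t-test, normal approximation):
n = ((z_α + z_β) / d)²

z_α = 1.282 (for α = 0.1, one-sided)
z_β = 0.772 (for power = 0.78)
d = 0.15

n = ((1.282 + 0.772) / 0.15)²
n = (13.693)²
n ≈ 187.50
Round up to the next whole number: n = 188 pairs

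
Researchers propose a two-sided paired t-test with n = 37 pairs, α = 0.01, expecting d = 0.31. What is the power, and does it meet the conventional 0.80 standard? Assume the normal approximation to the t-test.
Power ≈ 0.25; the study is underpowered (power < 0.80)

Power calculation (paired t-test, normal approximation):
z_β = d · √n - z_{α/2}
z_β = 0.31 · √37 - 2.576
z_β = 0.31 · 6.083 - 2.576
z_β = -0.690

Power = Φ(z_β) = Φ(-0.690) ≈ 0.245

Effect size d = 0.31 is small by Cohen's convention (0.2/0.5/0.8).

Threshold: power ≥ 0.80 is conventionally adequate.
Power ≈ 0.25 → the study is underpowered (power < 0.80).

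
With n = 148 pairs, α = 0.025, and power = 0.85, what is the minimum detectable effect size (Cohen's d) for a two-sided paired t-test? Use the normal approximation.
d ≈ 0.27

Minimum detectable effect (paired t-test, normal approximation):
d = (z_{α/2} + z_β) / √n
d = (2.241 + 1.036) / √148
d = 3.278 / 12.166
d ≈ 0.27

By Cohen's convention (0.2 small / 0.5 medium / 0.8 large): small effect.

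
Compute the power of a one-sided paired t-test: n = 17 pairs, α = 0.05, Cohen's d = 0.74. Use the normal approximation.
Power ≈ 0.92

Power calculation (paired t-test, normal approximation):
z_β = d · √n - z_α
z_β = 0.74 · √17 - 1.645
z_β = 0.74 · 4.123 - 1.645
z_β = 1.406

Power = Φ(z_β) = Φ(1.406) ≈ 0.920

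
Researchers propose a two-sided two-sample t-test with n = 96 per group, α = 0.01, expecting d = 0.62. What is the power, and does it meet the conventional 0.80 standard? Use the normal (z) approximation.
Power ≈ 0.96; the study is adequately powered (power ≥ 0.80)

Power calculation (two-sample t-test, normal approximation):
z_β = d · √(n/2) - z_{α/2}
z_β = 0.62 · √(96/2) - 2.576
z_β = 0.62 · 6.928 - 2.576
z_β = 1.720

Power = Φ(z_β) = Φ(1.720) ≈ 0.957

Effect size d = 0.62 is medium by Cohen's convention (0.2/0.5/0.8).

Threshold: power ≥ 0.80 is conventionally adequate.
Power ≈ 0.96 → the study is adequately powered (power ≥ 0.80).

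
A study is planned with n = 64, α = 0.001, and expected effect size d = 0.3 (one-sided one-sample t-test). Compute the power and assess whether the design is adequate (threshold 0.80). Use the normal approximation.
Power ≈ 0.25; the study is underpowered (power < 0.80)

Power calculation (one-sample t-test, normal approximation):
z_β = d · √n - z_α
z_β = 0.3 · √64 - 3.090
z_β = 0.3 · 8.000 - 3.090
z_β = -0.690

Power = Φ(z_β) = Φ(-0.690) ≈ 0.245

Effect size d = 0.3 is small by Cohen's convention (0.2/0.5/0.8).

Threshold: power ≥ 0.80 is conventionally adequate.
Power ≈ 0.25 → the study is underpowered (power < 0.80).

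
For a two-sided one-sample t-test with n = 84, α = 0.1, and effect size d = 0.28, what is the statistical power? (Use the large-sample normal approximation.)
Power ≈ 0.82

Power calculation (one-sample t-test, normal approximation):
z_β = d · √n - z_{α/2}
z_β = 0.28 · √84 - 1.645
z_β = 0.28 · 9.165 - 1.645
z_β = 0.921

Power = Φ(z_β) = Φ(0.921) ≈ 0.822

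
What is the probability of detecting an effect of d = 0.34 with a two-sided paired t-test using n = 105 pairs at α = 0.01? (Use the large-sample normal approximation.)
Power ≈ 0.82

Power calculation (paired t-test, normal approximation):
z_β = d · √n - z_{α/2}
z_β = 0.34 · √105 - 2.576
z_β = 0.34 · 10.247 - 2.576
z_β = 0.908

Power = Φ(z_β) = Φ(0.908) ≈ 0.818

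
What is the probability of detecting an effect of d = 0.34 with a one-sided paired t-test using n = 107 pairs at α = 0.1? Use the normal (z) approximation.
Power ≈ 0.99

Power calculation (paired t-test, normal approximation):
z_β = d · √n - z_α
z_β = 0.34 · √107 - 1.282
z_β = 0.34 · 10.344 - 1.282
z_β = 2.235

Power = Φ(z_β) = Φ(2.235) ≈ 0.987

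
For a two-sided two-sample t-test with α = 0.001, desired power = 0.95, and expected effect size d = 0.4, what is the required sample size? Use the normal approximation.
n = 305 per group

Sample size formula (two-sample t-test, normal approximation):
n = 2 · ((z_{α/2} + z_β) / d)²

z_{α/2} = 3.291 (for α = 0.001, two-sided)
z_β = 1.645 (for power = 0.95)
d = 0.4

n = 2 · ((3.291 + 1.645) / 0.4)²
n = 2 · (12.340)²
n ≈ 304.55
Round up to the next whole number: n = 305 per group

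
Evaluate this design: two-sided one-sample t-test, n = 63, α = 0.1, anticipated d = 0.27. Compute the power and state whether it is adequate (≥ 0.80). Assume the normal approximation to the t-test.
Power ≈ 0.69; the study is underpowered (power < 0.80)

Power calculation (one-sample t-test, normal approximation):
z_β = d · √n - z_{α/2}
z_β = 0.27 · √63 - 1.645
z_β = 0.27 · 7.937 - 1.645
z_β = 0.498

Power = Φ(z_β) = Φ(0.498) ≈ 0.691

Effect size d = 0.27 is small by Cohen's convention (0.2/0.5/0.8).

Threshold: power ≥ 0.80 is conventionally adequate.
Power ≈ 0.69 → the study is underpowered (power < 0.80).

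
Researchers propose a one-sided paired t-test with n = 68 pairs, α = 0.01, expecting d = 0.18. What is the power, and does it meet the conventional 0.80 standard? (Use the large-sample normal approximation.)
Power ≈ 0.20; the study is underpowered (power < 0.80)

Power calculation (paired t-test, normal approximation):
z_β = d · √n - z_α
z_β = 0.18 · √68 - 2.326
z_β = 0.18 · 8.246 - 2.326
z_β = -0.842

Power = Φ(z_β) = Φ(-0.842) ≈ 0.200

Effect size d = 0.18 is very small by Cohen's convention (0.2/0.5/0.8).

Threshold: power ≥ 0.80 is conventionally adequate.
Power ≈ 0.20 → the study is underpowered (power < 0.80).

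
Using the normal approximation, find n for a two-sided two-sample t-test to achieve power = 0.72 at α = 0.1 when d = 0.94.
n = 12 per group

Sample size formula (two-sample t-test, normal approximation):
n = 2 · ((z_{α/2} + z_β) / d)²

z_{α/2} = 1.645 (for α = 0.1, two-sided)
z_β = 0.583 (for power = 0.72)
d = 0.94

n = 2 · ((1.645 + 0.583) / 0.94)²
n = 2 · (2.370)²
n ≈ 11.23
Round up to the next whole number: n = 12 per group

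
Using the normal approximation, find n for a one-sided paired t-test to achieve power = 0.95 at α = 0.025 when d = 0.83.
n = 19 pairs

Sample size formula (paired t-test, normal approximation):
n = ((z_α + z_β) / d)²

z_α = 1.960 (for α = 0.025, one-sided)
z_β = 1.645 (for power = 0.95)
d = 0.83

n = ((1.960 + 1.645) / 0.83)²
n = (4.343)²
n ≈ 18.86
Round up to the next whole number: n = 19 pairs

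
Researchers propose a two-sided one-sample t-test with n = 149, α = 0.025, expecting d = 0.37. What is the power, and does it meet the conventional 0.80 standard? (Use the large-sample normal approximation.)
Power ≈ 0.99; the study is adequately powered (power ≥ 0.80)

Power calculation (one-sample t-test, normal approximation):
z_β = d · √n - z_{α/2}
z_β = 0.37 · √149 - 2.241
z_β = 0.37 · 12.207 - 2.241
z_β = 2.275

Power = Φ(z_β) = Φ(2.275) ≈ 0.989

Effect size d = 0.37 is small by Cohen's convention (0.2/0.5/0.8).

Threshold: power ≥ 0.80 is conventionally adequate.
Power ≈ 0.99 → the study is adequately powered (power ≥ 0.80).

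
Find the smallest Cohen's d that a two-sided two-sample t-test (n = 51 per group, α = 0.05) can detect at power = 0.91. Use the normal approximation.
d ≈ 0.65

Minimum detectable effect (two-sample t-test, normal approximation):
d = (z_{α/2} + z_β) / √(n/2)
d = (1.960 + 1.341) / √(51/2)
d = 3.301 / 5.050
d ≈ 0.65

By Cohen's convention (0.2 small / 0.5 medium / 0.8 large): medium effect.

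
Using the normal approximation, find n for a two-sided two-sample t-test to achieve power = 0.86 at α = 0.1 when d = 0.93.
n = 18 per group

Sample size formula (two-sample t-test, normal approximation):
n = 2 · ((z_{α/2} + z_β) / d)²

z_{α/2} = 1.645 (for α = 0.1, two-sided)
z_β = 1.080 (for power = 0.86)
d = 0.93

n = 2 · ((1.645 + 1.080) / 0.93)²
n = 2 · (2.930)²
n ≈ 17.17
Round up to the next whole number: n = 18 per group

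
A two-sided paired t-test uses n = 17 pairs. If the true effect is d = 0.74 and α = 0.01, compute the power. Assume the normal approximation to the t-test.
Power ≈ 0.68

Power calculation (paired t-test, normal approximation):
z_β = d · √n - z_{α/2}
z_β = 0.74 · √17 - 2.576
z_β = 0.74 · 4.123 - 2.576
z_β = 0.475

Power = Φ(z_β) = Φ(0.475) ≈ 0.683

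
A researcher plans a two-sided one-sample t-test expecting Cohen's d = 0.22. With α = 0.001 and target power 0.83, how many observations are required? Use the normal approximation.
n = 373

Sample size formula (one-sample t-test, normal approximation):
n = ((z_{α/2} + z_β) / d)²

z_{α/2} = 3.291 (for α = 0.001, two-sided)
z_β = 0.954 (for power = 0.83)
d = 0.22

n = ((3.291 + 0.954) / 0.22)²
n = (19.295)²
n ≈ 372.30
Round up to the next whole number: n = 373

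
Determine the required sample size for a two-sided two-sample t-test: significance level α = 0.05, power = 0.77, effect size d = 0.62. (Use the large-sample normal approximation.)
n = 38 per group

Sample size formula (two-sample t-test, normal approximation):
n = 2 · ((z_{α/2} + z_β) / d)²

z_{α/2} = 1.960 (for α = 0.05, two-sided)
z_β = 0.739 (for power = 0.77)
d = 0.62

n = 2 · ((1.960 + 0.739) / 0.62)²
n = 2 · (4.353)²
n ≈ 37.90
Round up to the next whole number: n = 38 per group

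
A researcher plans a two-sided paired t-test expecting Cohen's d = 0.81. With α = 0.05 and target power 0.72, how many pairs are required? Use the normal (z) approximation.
n = 10 pairs

Sample size formula (paired t-test, normal approximation):
n = ((z_{α/2} + z_β) / d)²

z_{α/2} = 1.960 (for α = 0.05, two-sided)
z_β = 0.583 (for power = 0.72)
d = 0.81

n = ((1.960 + 0.583) / 0.81)²
n = (3.140)²
n ≈ 9.86
Round up to the next whole number: n = 10 pairs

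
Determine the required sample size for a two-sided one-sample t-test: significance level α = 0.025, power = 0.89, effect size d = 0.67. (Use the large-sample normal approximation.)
n = 27

Sample size formula (one-sample t-test, normal approximation):
n = ((z_{α/2} + z_β) / d)²

z_{α/2} = 2.241 (for α = 0.025, two-sided)
z_β = 1.227 (for power = 0.89)
d = 0.67

n = ((2.241 + 1.227) / 0.67)²
n = (5.176)²
n ≈ 26.79
Round up to the next whole number: n = 27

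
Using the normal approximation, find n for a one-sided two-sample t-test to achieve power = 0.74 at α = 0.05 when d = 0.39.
n = 69 per group

Sample size formula (two-sample t-test, normal approximation):
n = 2 · ((z_α + z_β) / d)²

z_α = 1.645 (for α = 0.05, one-sided)
z_β = 0.643 (for power = 0.74)
d = 0.39

n = 2 · ((1.645 + 0.643) / 0.39)²
n = 2 · (5.867)²
n ≈ 68.84
Round up to the next whole number: n = 69 per group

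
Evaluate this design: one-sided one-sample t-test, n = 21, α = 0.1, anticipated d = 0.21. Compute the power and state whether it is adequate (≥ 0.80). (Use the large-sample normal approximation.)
Power ≈ 0.37; the study is underpowered (power < 0.80)

Power calculation (one-sample t-test, normal approximation):
z_β = d · √n - z_α
z_β = 0.21 · √21 - 1.282
z_β = 0.21 · 4.583 - 1.282
z_β = -0.319

Power = Φ(z_β) = Φ(-0.319) ≈ 0.375

Effect size d = 0.21 is small by Cohen's convention (0.2/0.5/0.8).

Threshold: power ≥ 0.80 is conventionally adequate.
Power ≈ 0.37 → the study is underpowered (power < 0.80).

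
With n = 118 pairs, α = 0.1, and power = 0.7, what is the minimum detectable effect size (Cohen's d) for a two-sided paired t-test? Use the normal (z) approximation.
d ≈ 0.20

Minimum detectable effect (paired t-test, normal approximation):
d = (z_{α/2} + z_β) / √n
d = (1.645 + 0.524) / √118
d = 2.169 / 10.863
d ≈ 0.20

By Cohen's convention (0.2 small / 0.5 medium / 0.8 large): small effect.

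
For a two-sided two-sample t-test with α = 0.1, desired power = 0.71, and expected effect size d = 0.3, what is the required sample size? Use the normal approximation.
n = 108 per group

Sample size formula (two-sample t-test, normal approximation):
n = 2 · ((z_{α/2} + z_β) / d)²

z_{α/2} = 1.645 (for α = 0.1, two-sided)
z_β = 0.553 (for power = 0.71)
d = 0.3

n = 2 · ((1.645 + 0.553) / 0.3)²
n = 2 · (7.327)²
n ≈ 107.37
Round up to the next whole number: n = 108 per group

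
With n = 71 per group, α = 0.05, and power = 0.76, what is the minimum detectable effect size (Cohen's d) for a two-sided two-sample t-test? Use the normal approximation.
d ≈ 0.45

Minimum detectable effect (two-sample t-test, normal approximation):
d = (z_{α/2} + z_β) / √(n/2)
d = (1.960 + 0.706) / √(71/2)
d = 2.666 / 5.958
d ≈ 0.45

By Cohen's convention (0.2 small / 0.5 medium / 0.8 large): small effect.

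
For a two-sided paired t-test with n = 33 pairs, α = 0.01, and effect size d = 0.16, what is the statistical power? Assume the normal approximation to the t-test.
Power ≈ 0.05

Power calculation (paired t-test, normal approximation):
z_β = d · √n - z_{α/2}
z_β = 0.16 · √33 - 2.576
z_β = 0.16 · 5.745 - 2.576
z_β = -1.657

Power = Φ(z_β) = Φ(-1.657) ≈ 0.049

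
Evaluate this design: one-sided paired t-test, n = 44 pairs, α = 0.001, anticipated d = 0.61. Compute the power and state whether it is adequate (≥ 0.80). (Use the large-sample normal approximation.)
Power ≈ 0.83; the study is adequately powered (power ≥ 0.80)

Power calculation (paired t-test, normal approximation):
z_β = d · √n - z_α
z_β = 0.61 · √44 - 3.090
z_β = 0.61 · 6.633 - 3.090
z_β = 0.956

Power = Φ(z_β) = Φ(0.956) ≈ 0.830

Effect size d = 0.61 is medium by Cohen's convention (0.2/0.5/0.8).

Threshold: power ≥ 0.80 is conventionally adequate.
Power ≈ 0.83 → the study is adequately powered (power ≥ 0.80).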